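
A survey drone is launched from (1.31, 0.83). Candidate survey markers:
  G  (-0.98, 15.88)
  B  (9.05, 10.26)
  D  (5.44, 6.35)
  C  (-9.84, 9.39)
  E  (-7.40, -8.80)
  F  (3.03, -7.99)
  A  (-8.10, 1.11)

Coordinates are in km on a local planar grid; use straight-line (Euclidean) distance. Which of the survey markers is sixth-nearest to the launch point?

C

Distance to each, sorted:
D: 6.9 km
F: 9.0 km
A: 9.4 km
B: 12.2 km
E: 13.0 km
C: 14.1 km
G: 15.2 km
The sixth-nearest is C at 14.1 km.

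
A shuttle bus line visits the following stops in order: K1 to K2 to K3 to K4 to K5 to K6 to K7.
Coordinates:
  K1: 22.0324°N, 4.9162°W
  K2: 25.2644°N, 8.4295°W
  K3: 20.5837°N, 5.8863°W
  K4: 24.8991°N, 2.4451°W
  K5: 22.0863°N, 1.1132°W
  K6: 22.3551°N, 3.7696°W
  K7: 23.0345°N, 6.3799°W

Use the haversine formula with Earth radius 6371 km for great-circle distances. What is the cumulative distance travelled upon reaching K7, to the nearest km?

Leg distances:
K1→K2: 507.1 km  (cumulative 507.1 km)
K2→K3: 582.0 km  (cumulative 1089.1 km)
K3→K4: 595.6 km  (cumulative 1684.6 km)
K4→K5: 341.0 km  (cumulative 2025.6 km)
K5→K6: 275.1 km  (cumulative 2300.7 km)
K6→K7: 278.2 km  (cumulative 2578.9 km)
Cumulative distance at K7 ≈ 2579 km.

2579 km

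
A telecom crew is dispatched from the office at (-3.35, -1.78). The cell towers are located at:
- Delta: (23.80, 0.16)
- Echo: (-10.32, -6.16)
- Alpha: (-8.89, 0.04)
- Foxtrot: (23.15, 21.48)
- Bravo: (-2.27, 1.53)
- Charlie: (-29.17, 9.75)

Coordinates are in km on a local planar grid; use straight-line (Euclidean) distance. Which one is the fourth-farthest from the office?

Distance to each, sorted:
Foxtrot: 35.3 km
Charlie: 28.3 km
Delta: 27.2 km
Echo: 8.2 km
Alpha: 5.8 km
Bravo: 3.5 km
The fourth-farthest is Echo at 8.2 km.

Echo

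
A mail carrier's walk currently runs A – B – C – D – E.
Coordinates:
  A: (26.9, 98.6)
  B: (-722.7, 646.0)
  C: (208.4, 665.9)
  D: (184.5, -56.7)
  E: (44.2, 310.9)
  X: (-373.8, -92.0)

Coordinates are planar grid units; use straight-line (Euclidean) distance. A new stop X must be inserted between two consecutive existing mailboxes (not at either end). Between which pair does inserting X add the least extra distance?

Added distance for inserting X between each consecutive pair:
A–B: 331.8
B–C: 840.7
C–D: 792.1
D–E: 746.5
Smallest added distance is 331.8, inserting between A and B.

between A and B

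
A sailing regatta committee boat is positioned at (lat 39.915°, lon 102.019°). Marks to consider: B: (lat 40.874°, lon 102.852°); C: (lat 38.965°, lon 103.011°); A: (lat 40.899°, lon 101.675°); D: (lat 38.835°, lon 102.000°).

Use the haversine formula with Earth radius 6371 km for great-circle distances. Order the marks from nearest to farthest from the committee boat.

A, D, B, C

Distance from the committee boat at (lat 39.915°, lon 102.019°) to each:
A (lat 40.899°, lon 101.675°): 113.2 km
D (lat 38.835°, lon 102.000°): 120.1 km
B (lat 40.874°, lon 102.852°): 127.9 km
C (lat 38.965°, lon 103.011°): 135.7 km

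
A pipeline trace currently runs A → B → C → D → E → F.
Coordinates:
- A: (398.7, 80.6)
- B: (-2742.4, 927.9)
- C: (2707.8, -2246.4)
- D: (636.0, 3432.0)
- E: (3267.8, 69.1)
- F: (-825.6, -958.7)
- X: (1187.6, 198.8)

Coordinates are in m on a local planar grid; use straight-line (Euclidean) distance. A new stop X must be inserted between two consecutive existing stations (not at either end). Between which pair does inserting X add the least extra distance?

Added distance for inserting X between each consecutive pair:
A–B: 1541.4 m
B–C: 569.1 m
C–D: 114.6 m
D–E: 1093.9 m
E–F: 186.0 m
Smallest added distance is 114.6 m, inserting between C and D.

between C and D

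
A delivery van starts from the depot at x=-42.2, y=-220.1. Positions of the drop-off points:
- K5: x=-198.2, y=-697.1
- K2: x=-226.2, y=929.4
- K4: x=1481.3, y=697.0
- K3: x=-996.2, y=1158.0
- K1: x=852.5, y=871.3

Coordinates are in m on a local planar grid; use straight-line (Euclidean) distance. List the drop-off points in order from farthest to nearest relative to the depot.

Distances from the depot:
K4 x=1481.3, y=697.0: 1778.2 m
K3 x=-996.2, y=1158.0: 1676.1 m
K1 x=852.5, y=871.3: 1411.3 m
K2 x=-226.2, y=929.4: 1164.1 m
K5 x=-198.2, y=-697.1: 501.9 m

K4, K3, K1, K2, K5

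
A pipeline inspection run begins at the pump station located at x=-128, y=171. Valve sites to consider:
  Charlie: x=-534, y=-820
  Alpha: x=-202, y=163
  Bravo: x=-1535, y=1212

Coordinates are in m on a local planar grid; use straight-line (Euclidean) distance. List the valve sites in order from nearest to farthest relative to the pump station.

Computing each straight-line distance from x=-128, y=171:
Alpha x=-202, y=163: 74.4 m
Charlie x=-534, y=-820: 1070.9 m
Bravo x=-1535, y=1212: 1750.2 m

Alpha, Charlie, Bravo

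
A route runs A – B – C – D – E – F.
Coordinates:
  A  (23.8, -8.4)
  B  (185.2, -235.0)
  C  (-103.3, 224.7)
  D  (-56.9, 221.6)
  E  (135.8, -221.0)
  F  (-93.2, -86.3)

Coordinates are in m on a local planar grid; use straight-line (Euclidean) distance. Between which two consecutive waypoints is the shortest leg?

Leg distances:
A→B: 278.2 m
B→C: 542.7 m
C→D: 46.5 m
D→E: 482.7 m
E→F: 265.7 m
The shortest leg is C–D at 46.5 m.

C–D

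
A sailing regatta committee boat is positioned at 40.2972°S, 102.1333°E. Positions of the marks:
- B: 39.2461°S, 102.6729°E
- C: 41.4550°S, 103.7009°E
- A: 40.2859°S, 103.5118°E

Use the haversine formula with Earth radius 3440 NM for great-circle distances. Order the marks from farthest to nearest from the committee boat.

C, B, A

Computing each great-circle distance from 40.2972°S, 102.1333°E:
C 41.4550°S, 103.7009°E: 99.5 NM
B 39.2461°S, 102.6729°E: 67.8 NM
A 40.2859°S, 103.5118°E: 63.1 NM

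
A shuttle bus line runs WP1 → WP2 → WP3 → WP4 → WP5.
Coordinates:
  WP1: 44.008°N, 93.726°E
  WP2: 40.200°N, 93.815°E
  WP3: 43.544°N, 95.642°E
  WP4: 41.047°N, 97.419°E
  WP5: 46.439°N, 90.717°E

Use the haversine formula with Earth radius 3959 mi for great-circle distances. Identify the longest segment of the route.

Leg distances:
WP1→WP2: 263.2 mi
WP2→WP3: 249.4 mi
WP3→WP4: 195.0 mi
WP4→WP5: 500.4 mi
The longest leg is WP4–WP5 at 500.4 mi.

WP4–WP5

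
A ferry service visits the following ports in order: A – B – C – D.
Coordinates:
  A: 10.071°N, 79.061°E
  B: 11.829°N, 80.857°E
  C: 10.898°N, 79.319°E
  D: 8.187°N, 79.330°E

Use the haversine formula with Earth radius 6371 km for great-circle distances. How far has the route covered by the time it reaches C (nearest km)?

474 km

Leg distances:
A→B: 276.9 km  (cumulative 276.9 km)
B→C: 197.0 km  (cumulative 473.9 km)
Cumulative distance at C ≈ 474 km.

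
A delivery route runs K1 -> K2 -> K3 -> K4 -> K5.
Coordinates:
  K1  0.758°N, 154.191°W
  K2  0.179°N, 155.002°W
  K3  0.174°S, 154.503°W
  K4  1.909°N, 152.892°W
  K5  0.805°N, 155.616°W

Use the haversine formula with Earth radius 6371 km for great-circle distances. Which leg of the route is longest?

Leg distances:
K1→K2: 110.8 km
K2→K3: 68.0 km
K3→K4: 292.8 km
K4→K5: 326.7 km
The longest leg is K4–K5 at 326.7 km.

K4–K5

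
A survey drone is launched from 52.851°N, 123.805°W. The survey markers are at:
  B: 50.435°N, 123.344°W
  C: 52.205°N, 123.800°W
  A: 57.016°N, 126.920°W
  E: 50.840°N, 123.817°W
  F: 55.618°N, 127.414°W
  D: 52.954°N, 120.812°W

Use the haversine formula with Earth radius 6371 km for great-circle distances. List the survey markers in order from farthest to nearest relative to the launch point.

A, F, B, E, D, C

Distances from the launch point:
A 57.016°N, 126.920°W: 503.9 km
F 55.618°N, 127.414°W: 386.8 km
B 50.435°N, 123.344°W: 270.5 km
E 50.840°N, 123.817°W: 223.6 km
D 52.954°N, 120.812°W: 201.1 km
C 52.205°N, 123.800°W: 71.8 km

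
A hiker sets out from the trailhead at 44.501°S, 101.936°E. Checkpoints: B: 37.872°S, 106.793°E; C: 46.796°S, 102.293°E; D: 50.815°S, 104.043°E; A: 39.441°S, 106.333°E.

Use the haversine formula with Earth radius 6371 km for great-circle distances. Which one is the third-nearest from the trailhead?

D

Distance to each, sorted:
C: 256.7 km
A: 669.6 km
D: 719.5 km
B: 841.4 km
The third-nearest is D at 719.5 km.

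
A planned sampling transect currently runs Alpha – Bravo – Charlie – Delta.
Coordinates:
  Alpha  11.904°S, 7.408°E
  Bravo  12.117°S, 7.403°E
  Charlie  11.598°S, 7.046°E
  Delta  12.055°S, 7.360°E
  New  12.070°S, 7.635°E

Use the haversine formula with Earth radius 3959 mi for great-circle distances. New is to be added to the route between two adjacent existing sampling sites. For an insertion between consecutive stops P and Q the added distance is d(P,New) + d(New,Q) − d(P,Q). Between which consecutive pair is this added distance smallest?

between Alpha and Bravo

Added distance for inserting New between each consecutive pair:
Alpha–Bravo: 20.4 mi
Bravo–Charlie: 24.3 mi
Charlie–Delta: 32.0 mi
Smallest added distance is 20.4 mi, inserting between Alpha and Bravo.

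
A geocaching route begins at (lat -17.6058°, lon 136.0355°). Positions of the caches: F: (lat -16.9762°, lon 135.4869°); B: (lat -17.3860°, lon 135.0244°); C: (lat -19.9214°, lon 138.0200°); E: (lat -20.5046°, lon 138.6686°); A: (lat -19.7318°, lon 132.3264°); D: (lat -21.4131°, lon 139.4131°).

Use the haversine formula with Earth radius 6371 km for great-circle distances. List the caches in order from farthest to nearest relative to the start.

Computing each great-circle distance from (lat -17.6058°, lon 136.0355°):
D (lat -21.4131°, lon 139.4131°): 551.8 km
A (lat -19.7318°, lon 132.3264°): 456.6 km
E (lat -20.5046°, lon 138.6686°): 424.8 km
C (lat -19.9214°, lon 138.0200°): 331.6 km
B (lat -17.3860°, lon 135.0244°): 110.0 km
F (lat -16.9762°, lon 135.4869°): 91.1 km

D, A, E, C, B, F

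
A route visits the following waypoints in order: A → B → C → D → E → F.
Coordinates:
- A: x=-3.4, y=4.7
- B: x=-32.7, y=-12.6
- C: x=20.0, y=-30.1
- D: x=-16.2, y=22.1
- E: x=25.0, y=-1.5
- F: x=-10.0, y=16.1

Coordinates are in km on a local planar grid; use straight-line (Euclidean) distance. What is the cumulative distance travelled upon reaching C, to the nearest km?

90 km

Leg distances:
A→B: 34.0 km  (cumulative 34.0 km)
B→C: 55.5 km  (cumulative 89.6 km)
Cumulative distance at C ≈ 90 km.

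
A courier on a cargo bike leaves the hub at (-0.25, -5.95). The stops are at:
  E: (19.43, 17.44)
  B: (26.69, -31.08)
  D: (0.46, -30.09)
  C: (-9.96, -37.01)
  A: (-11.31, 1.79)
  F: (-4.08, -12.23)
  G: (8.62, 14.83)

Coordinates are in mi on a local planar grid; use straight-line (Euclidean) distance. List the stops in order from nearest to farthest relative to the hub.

Distances from the hub:
F (-4.08, -12.23): 7.4 mi
A (-11.31, 1.79): 13.5 mi
G (8.62, 14.83): 22.6 mi
D (0.46, -30.09): 24.2 mi
E (19.43, 17.44): 30.6 mi
C (-9.96, -37.01): 32.5 mi
B (26.69, -31.08): 36.8 mi

F, A, G, D, E, C, B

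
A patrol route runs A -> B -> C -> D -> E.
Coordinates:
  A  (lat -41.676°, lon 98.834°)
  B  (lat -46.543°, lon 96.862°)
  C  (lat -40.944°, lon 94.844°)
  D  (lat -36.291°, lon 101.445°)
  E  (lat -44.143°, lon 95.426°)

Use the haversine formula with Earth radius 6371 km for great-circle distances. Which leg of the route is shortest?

Leg distances:
A→B: 563.6 km
B→C: 643.3 km
C→D: 772.0 km
D→E: 1011.0 km
The shortest leg is A–B at 563.6 km.

A–B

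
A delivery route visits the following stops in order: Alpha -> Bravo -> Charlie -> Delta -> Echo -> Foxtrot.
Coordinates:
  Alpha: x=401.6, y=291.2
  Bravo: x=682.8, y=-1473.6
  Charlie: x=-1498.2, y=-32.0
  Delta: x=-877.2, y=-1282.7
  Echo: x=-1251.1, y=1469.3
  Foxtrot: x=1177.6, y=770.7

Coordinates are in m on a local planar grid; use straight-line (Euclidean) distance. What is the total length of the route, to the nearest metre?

11102 m

Leg distances:
Alpha→Bravo: 1787.1 m  (cumulative 1787.1 m)
Bravo→Charlie: 2614.4 m  (cumulative 4401.4 m)
Charlie→Delta: 1396.4 m  (cumulative 5797.8 m)
Delta→Echo: 2777.3 m  (cumulative 8575.1 m)
Echo→Foxtrot: 2527.2 m  (cumulative 11102.3 m)
Total route length ≈ 11102 m.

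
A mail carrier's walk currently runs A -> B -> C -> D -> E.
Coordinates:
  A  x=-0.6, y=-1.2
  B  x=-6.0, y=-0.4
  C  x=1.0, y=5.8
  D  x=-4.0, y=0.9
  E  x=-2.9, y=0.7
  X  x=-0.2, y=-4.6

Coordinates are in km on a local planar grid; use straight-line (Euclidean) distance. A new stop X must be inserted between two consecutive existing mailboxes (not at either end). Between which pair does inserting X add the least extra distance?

Added distance for inserting X between each consecutive pair:
A–B: 5.1 km
B–C: 8.3 km
C–D: 10.2 km
D–E: 11.5 km
Smallest added distance is 5.1 km, inserting between A and B.

between A and B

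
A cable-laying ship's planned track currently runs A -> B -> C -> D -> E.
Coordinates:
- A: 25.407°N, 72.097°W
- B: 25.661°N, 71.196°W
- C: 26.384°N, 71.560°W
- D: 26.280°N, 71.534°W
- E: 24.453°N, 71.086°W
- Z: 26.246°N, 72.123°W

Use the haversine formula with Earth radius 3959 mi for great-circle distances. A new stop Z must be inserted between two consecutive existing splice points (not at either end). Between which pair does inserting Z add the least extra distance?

Added distance for inserting Z between each consecutive pair:
A–B: 69.5 mi
B–C: 51.7 mi
C–D: 65.4 mi
D–E: 47.1 mi
Smallest added distance is 47.1 mi, inserting between D and E.

between D and E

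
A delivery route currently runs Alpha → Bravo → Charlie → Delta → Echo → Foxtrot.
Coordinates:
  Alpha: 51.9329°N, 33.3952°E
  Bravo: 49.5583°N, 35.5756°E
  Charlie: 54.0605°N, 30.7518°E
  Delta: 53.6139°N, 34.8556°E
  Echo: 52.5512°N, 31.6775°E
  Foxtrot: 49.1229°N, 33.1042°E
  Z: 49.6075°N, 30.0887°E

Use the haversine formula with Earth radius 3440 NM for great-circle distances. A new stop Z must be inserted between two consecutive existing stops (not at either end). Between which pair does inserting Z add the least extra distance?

Added distance for inserting Z between each consecutive pair:
Alpha–Bravo: 236.4 NM
Bravo–Charlie: 158.0 NM
Charlie–Delta: 419.6 NM
Delta–Echo: 354.4 NM
Echo–Foxtrot: 95.2 NM
Smallest added distance is 95.2 NM, inserting between Echo and Foxtrot.

between Echo and Foxtrot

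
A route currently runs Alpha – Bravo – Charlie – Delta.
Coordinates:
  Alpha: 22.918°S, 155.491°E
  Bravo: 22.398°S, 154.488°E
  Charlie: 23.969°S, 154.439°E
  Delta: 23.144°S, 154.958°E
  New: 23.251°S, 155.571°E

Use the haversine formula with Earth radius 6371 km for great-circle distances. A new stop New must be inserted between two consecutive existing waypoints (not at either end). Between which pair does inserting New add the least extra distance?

between Alpha and Bravo

Added distance for inserting New between each consecutive pair:
Alpha–Bravo: 65.9 km
Bravo–Charlie: 111.5 km
Charlie–Delta: 98.1 km
Smallest added distance is 65.9 km, inserting between Alpha and Bravo.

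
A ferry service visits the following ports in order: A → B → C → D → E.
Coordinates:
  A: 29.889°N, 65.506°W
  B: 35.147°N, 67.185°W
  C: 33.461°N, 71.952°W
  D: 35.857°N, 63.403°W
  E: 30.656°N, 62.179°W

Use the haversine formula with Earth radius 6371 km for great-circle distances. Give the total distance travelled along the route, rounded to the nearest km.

2497 km

Leg distances:
A→B: 605.5 km  (cumulative 605.5 km)
B→C: 476.2 km  (cumulative 1081.7 km)
C→D: 825.7 km  (cumulative 1907.4 km)
D→E: 589.4 km  (cumulative 2496.8 km)
Total route length ≈ 2497 km.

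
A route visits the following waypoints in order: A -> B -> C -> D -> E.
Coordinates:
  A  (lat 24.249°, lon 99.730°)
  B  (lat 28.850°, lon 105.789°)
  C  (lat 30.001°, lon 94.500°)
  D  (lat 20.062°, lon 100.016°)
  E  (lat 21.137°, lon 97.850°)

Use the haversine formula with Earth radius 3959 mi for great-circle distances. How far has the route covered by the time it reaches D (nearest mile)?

Leg distances:
A→B: 491.1 mi  (cumulative 491.1 mi)
B→C: 683.8 mi  (cumulative 1174.9 mi)
C→D: 768.4 mi  (cumulative 1943.2 mi)
Cumulative distance at D ≈ 1943 mi.

1943 mi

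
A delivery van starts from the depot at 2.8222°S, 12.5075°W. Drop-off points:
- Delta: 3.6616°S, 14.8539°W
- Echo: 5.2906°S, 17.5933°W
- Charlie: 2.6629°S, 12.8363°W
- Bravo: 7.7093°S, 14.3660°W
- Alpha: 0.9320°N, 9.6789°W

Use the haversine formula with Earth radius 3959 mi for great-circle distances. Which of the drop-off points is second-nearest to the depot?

Distances from the depot (2.8222°S, 12.5075°W):
Charlie: 25.2 mi
Delta: 171.9 mi
Alpha: 324.8 mi
Bravo: 361.1 mi
Echo: 389.8 mi
The second-nearest is Delta at 171.9 mi.

Delta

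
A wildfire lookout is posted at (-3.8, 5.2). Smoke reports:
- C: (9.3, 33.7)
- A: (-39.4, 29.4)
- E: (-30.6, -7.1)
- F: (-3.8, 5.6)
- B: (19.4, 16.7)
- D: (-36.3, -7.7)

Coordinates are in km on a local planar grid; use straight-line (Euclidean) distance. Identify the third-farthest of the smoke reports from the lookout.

C

Distance to each, sorted:
A: 43.0 km
D: 35.0 km
C: 31.4 km
E: 29.5 km
B: 25.9 km
F: 0.4 km
The third-farthest is C at 31.4 km.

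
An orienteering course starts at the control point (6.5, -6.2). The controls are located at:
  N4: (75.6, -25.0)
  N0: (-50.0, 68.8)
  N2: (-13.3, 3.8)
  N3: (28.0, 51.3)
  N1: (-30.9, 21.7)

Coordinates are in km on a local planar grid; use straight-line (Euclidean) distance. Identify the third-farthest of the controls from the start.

N3

Distances from the start ((6.5, -6.2)):
N0: 93.9 km
N4: 71.6 km
N3: 61.4 km
N1: 46.7 km
N2: 22.2 km
The third-farthest is N3 at 61.4 km.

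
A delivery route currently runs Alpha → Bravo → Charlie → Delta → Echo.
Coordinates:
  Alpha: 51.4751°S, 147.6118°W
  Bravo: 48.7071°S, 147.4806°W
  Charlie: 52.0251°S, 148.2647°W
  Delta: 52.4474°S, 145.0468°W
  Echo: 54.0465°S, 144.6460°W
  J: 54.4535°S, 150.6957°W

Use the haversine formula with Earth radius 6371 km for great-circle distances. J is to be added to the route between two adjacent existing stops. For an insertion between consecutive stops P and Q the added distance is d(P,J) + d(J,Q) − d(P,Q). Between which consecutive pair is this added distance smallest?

between Charlie and Delta

Added distance for inserting J between each consecutive pair:
Alpha–Bravo: 758.6 km
Bravo–Charlie: 617.9 km
Charlie–Delta: 526.0 km
Delta–Echo: 651.0 km
Smallest added distance is 526.0 km, inserting between Charlie and Delta.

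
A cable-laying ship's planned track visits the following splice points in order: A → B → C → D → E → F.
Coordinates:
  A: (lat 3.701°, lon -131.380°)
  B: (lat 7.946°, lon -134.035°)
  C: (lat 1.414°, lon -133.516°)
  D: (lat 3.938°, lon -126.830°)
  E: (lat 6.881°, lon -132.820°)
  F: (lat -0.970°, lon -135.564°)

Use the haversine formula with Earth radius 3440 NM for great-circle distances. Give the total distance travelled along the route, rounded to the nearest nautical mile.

2021 NM

Leg distances:
A→B: 300.2 NM  (cumulative 300.2 NM)
B→C: 393.4 NM  (cumulative 693.6 NM)
C→D: 428.6 NM  (cumulative 1122.2 NM)
D→E: 399.2 NM  (cumulative 1521.4 NM)
E→F: 499.2 NM  (cumulative 2020.6 NM)
Total route length ≈ 2021 NM.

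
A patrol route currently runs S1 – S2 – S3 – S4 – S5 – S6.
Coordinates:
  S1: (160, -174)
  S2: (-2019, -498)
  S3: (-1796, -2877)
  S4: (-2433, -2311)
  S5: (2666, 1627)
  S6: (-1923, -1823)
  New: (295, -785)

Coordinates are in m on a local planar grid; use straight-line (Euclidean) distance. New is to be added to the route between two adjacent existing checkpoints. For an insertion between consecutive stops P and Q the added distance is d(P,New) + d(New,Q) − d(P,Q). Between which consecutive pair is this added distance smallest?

Added distance for inserting New between each consecutive pair:
S1–S2: 754.5 m
S2–S3: 2900.1 m
S3–S4: 5231.5 m
S4–S5: 65.4 m
S5–S6: 89.9 m
Smallest added distance is 65.4 m, inserting between S4 and S5.

between S4 and S5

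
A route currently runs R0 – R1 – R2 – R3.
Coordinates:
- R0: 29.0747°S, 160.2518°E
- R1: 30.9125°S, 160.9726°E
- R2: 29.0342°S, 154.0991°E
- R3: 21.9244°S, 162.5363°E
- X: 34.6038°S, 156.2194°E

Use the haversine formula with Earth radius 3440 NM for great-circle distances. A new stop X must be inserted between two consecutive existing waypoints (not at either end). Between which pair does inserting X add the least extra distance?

between R1 and R2

Added distance for inserting X between each consecutive pair:
R0–R1: 600.5 NM
R1–R2: 303.2 NM
R2–R3: 557.1 NM
Smallest added distance is 303.2 NM, inserting between R1 and R2.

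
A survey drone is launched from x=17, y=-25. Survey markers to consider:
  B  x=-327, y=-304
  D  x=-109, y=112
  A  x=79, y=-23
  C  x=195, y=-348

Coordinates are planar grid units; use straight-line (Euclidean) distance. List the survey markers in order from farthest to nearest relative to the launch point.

B, C, D, A

Computing each straight-line distance from x=17, y=-25:
B x=-327, y=-304: 442.9
C x=195, y=-348: 368.8
D x=-109, y=112: 186.1
A x=79, y=-23: 62.0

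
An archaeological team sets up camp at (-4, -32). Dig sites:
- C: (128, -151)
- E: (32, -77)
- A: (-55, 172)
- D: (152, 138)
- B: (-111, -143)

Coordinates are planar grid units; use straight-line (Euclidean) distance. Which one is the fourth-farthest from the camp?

B

Distances from the camp ((-4, -32)):
D: 230.7
A: 210.3
C: 177.7
B: 154.2
E: 57.6
The fourth-farthest is B at 154.2.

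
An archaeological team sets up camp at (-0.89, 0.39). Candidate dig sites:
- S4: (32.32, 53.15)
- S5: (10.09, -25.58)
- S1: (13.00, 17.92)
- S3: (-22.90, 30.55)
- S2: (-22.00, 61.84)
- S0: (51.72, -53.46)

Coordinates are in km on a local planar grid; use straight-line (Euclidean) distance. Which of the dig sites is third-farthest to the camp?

S4

Distance to each, sorted:
S0: 75.3 km
S2: 65.0 km
S4: 62.3 km
S3: 37.3 km
S5: 28.2 km
S1: 22.4 km
The third-farthest is S4 at 62.3 km.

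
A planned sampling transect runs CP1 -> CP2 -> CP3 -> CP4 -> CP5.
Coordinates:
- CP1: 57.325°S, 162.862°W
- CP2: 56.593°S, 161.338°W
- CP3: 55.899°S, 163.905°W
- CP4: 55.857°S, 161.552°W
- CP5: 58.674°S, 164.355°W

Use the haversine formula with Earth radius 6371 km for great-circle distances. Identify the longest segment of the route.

CP4–CP5

Leg distances:
CP1→CP2: 123.1 km
CP2→CP3: 176.4 km
CP3→CP4: 146.8 km
CP4→CP5: 355.6 km
The longest leg is CP4–CP5 at 355.6 km.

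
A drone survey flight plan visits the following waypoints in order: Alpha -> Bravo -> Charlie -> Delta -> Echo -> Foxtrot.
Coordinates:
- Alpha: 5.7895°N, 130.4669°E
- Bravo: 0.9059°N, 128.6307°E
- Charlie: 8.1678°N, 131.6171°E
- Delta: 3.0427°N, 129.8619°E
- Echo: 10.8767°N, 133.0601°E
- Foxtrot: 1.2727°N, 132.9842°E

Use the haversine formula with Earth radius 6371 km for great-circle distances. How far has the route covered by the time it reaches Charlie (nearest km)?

1453 km

Leg distances:
Alpha→Bravo: 580.0 km  (cumulative 580.0 km)
Bravo→Charlie: 872.6 km  (cumulative 1452.6 km)
Cumulative distance at Charlie ≈ 1453 km.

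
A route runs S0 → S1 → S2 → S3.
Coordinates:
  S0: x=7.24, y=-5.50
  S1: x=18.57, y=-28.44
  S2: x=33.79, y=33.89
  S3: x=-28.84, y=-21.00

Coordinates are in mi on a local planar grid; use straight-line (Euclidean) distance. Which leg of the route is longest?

S2–S3

Leg distances:
S0→S1: 25.6 mi
S1→S2: 64.2 mi
S2→S3: 83.3 mi
The longest leg is S2–S3 at 83.3 mi.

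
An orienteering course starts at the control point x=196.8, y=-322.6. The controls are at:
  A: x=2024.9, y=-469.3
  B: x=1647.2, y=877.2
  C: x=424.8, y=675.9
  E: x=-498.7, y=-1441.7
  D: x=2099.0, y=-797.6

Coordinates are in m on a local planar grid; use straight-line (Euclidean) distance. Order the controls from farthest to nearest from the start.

D, B, A, E, C

Distances from the start:
D x=2099.0, y=-797.6: 1960.6 m
B x=1647.2, y=877.2: 1882.3 m
A x=2024.9, y=-469.3: 1834.0 m
E x=-498.7, y=-1441.7: 1317.6 m
C x=424.8, y=675.9: 1024.2 m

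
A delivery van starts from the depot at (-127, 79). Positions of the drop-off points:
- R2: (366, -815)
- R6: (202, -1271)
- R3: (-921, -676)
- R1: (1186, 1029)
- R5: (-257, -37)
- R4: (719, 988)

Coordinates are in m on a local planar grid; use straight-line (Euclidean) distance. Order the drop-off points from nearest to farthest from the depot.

R5, R2, R3, R4, R6, R1

Computing each straight-line distance from (-127, 79):
R5 (-257, -37): 174.2 m
R2 (366, -815): 1020.9 m
R3 (-921, -676): 1095.7 m
R4 (719, 988): 1241.8 m
R6 (202, -1271): 1389.5 m
R1 (1186, 1029): 1620.6 m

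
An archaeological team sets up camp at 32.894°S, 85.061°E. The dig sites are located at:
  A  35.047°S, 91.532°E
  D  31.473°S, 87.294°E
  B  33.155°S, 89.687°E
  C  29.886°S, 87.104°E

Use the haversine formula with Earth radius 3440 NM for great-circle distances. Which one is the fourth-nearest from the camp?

Distance to each, sorted:
D: 142.0 NM
C: 208.7 NM
B: 233.4 NM
A: 347.1 NM
The fourth-nearest is A at 347.1 NM.

A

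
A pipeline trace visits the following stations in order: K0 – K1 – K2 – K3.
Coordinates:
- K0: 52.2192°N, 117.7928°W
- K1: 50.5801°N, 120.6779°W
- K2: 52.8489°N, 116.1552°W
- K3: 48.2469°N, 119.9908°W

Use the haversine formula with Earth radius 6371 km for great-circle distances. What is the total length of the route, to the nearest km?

1250 km

Leg distances:
K0→K1: 270.7 km  (cumulative 270.7 km)
K1→K2: 400.8 km  (cumulative 671.4 km)
K2→K3: 578.9 km  (cumulative 1250.3 km)
Total route length ≈ 1250 km.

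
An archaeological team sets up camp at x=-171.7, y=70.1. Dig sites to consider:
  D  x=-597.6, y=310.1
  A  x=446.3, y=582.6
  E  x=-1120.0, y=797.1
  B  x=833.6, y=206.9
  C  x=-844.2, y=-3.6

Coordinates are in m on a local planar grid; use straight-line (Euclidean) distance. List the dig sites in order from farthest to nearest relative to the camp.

Distances from the camp:
E x=-1120.0, y=797.1: 1194.9 m
B x=833.6, y=206.9: 1014.6 m
A x=446.3, y=582.6: 802.9 m
C x=-844.2, y=-3.6: 676.5 m
D x=-597.6, y=310.1: 488.9 m

E, B, A, C, D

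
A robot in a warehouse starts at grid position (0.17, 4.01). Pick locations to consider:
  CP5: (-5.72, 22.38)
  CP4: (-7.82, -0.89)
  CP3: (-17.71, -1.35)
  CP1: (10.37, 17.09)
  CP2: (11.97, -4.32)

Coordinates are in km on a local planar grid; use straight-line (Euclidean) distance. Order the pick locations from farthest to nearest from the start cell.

CP5, CP3, CP1, CP2, CP4

Computing each straight-line distance from (0.17, 4.01):
CP5 (-5.72, 22.38): 19.3 km
CP3 (-17.71, -1.35): 18.7 km
CP1 (10.37, 17.09): 16.6 km
CP2 (11.97, -4.32): 14.4 km
CP4 (-7.82, -0.89): 9.4 km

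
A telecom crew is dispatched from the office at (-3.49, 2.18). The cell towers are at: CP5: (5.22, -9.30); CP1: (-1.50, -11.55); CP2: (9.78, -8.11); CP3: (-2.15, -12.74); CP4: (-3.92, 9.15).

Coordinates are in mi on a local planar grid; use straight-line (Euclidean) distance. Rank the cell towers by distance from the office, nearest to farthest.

Computing each straight-line distance from (-3.49, 2.18):
CP4 (-3.92, 9.15): 7.0 mi
CP1 (-1.50, -11.55): 13.9 mi
CP5 (5.22, -9.30): 14.4 mi
CP3 (-2.15, -12.74): 15.0 mi
CP2 (9.78, -8.11): 16.8 mi

CP4, CP1, CP5, CP3, CP2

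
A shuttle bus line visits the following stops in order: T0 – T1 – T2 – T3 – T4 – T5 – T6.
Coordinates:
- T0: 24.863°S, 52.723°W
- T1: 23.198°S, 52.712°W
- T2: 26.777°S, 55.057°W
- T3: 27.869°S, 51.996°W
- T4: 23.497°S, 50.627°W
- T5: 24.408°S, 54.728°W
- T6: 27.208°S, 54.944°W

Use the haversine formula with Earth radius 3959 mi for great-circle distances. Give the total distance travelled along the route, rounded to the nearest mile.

1379 mi

Leg distances:
T0→T1: 115.0 mi  (cumulative 115.0 mi)
T1→T2: 287.6 mi  (cumulative 402.7 mi)
T2→T3: 202.5 mi  (cumulative 605.1 mi)
T3→T4: 313.9 mi  (cumulative 919.0 mi)
T4→T5: 266.5 mi  (cumulative 1185.5 mi)
T5→T6: 193.9 mi  (cumulative 1379.5 mi)
Total route length ≈ 1379 mi.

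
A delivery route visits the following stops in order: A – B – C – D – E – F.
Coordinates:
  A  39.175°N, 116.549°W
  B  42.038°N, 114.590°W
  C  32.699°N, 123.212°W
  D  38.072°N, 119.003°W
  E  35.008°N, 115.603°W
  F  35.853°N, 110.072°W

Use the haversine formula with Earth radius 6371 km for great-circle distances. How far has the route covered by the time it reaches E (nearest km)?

2810 km

Leg distances:
A→B: 358.7 km  (cumulative 358.7 km)
B→C: 1286.5 km  (cumulative 1645.2 km)
C→D: 708.7 km  (cumulative 2353.9 km)
D→E: 456.4 km  (cumulative 2810.2 km)
Cumulative distance at E ≈ 2810 km.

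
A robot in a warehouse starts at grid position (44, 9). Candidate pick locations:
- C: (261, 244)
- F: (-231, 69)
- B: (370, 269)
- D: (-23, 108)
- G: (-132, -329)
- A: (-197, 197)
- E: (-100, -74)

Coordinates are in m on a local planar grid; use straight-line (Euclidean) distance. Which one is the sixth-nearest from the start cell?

Distances from the start cell ((44, 9)):
D: 119.5 m
E: 166.2 m
F: 281.5 m
A: 305.7 m
C: 319.9 m
G: 381.1 m
B: 417.0 m
The sixth-nearest is G at 381.1 m.

G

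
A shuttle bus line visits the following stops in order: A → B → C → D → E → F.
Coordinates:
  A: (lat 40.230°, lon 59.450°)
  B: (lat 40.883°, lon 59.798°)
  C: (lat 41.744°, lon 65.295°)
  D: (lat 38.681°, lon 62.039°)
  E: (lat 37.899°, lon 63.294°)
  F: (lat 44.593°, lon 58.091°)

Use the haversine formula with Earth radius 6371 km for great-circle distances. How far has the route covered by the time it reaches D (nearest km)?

986 km

Leg distances:
A→B: 78.3 km  (cumulative 78.3 km)
B→C: 468.9 km  (cumulative 547.2 km)
C→D: 438.6 km  (cumulative 985.8 km)
Cumulative distance at D ≈ 986 km.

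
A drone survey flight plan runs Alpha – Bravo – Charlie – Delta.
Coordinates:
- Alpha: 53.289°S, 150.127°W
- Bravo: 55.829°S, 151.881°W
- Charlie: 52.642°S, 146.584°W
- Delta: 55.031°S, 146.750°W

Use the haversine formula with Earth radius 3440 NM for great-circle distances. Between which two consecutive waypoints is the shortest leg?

Leg distances:
Alpha→Bravo: 164.3 NM
Bravo→Charlie: 266.6 NM
Charlie→Delta: 143.6 NM
The shortest leg is Charlie–Delta at 143.6 NM.

Charlie–Delta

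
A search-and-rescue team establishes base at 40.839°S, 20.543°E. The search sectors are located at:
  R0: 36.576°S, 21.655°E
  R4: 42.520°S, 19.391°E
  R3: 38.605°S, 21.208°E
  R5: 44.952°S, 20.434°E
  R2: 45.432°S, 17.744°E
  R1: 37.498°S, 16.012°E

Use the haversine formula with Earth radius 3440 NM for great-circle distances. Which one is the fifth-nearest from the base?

Distances from the base (40.839°S, 20.543°E):
R4: 113.4 NM
R3: 137.6 NM
R5: 247.0 NM
R0: 261.2 NM
R1: 291.0 NM
R2: 301.7 NM
The fifth-nearest is R1 at 291.0 NM.

R1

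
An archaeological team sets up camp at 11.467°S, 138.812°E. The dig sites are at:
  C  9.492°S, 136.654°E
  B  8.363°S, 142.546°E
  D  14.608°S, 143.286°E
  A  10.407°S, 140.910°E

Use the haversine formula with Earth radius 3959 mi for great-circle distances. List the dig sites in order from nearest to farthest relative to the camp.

Distance from the camp at 11.467°S, 138.812°E to each:
A 10.407°S, 140.910°E: 160.1 mi
C 9.492°S, 136.654°E: 200.3 mi
B 8.363°S, 142.546°E: 332.5 mi
D 14.608°S, 143.286°E: 371.2 mi

A, C, B, D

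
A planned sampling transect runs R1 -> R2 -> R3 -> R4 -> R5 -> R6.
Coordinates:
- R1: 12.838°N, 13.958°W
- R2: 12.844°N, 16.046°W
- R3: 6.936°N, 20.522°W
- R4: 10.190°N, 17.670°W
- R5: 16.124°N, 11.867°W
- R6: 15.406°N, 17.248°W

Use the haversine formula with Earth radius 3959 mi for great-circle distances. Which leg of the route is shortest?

Leg distances:
R1→R2: 140.7 mi
R2→R3: 509.3 mi
R3→R4: 297.5 mi
R4→R5: 566.0 mi
R5→R6: 361.2 mi
The shortest leg is R1–R2 at 140.7 mi.

R1–R2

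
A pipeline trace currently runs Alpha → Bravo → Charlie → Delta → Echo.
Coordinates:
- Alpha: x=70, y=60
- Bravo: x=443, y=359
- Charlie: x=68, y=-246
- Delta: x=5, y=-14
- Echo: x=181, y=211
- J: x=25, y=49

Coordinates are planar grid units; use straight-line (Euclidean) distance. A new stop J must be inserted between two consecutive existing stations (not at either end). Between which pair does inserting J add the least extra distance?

Added distance for inserting J between each consecutive pair:
Alpha–Bravo: 88.7
Bravo–Charlie: 106.7
Charlie–Delta: 123.8
Delta–Echo: 5.3
Smallest added distance is 5.3, inserting between Delta and Echo.

between Delta and Echo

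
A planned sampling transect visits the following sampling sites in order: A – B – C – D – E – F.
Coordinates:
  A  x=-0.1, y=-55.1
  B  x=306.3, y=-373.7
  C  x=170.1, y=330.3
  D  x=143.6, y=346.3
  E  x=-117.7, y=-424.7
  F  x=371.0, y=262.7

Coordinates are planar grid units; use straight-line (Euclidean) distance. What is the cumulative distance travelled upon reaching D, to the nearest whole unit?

1190

Leg distances:
A→B: 442.0  (cumulative 442.0)
B→C: 717.1  (cumulative 1159.1)
C→D: 31.0  (cumulative 1190.0)
Cumulative distance at D ≈ 1190.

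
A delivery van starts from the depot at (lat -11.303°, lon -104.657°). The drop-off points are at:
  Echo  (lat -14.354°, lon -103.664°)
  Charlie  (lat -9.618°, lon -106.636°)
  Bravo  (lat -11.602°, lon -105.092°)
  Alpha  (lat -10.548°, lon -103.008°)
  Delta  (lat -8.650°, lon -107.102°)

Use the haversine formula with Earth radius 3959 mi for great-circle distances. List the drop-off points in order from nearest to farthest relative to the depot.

Distances from the depot:
Bravo (lat -11.602°, lon -105.092°): 36.0 mi
Alpha (lat -10.548°, lon -103.008°): 123.4 mi
Charlie (lat -9.618°, lon -106.636°): 177.9 mi
Echo (lat -14.354°, lon -103.664°): 221.2 mi
Delta (lat -8.650°, lon -107.102°): 247.6 mi

Bravo, Alpha, Charlie, Echo, Delta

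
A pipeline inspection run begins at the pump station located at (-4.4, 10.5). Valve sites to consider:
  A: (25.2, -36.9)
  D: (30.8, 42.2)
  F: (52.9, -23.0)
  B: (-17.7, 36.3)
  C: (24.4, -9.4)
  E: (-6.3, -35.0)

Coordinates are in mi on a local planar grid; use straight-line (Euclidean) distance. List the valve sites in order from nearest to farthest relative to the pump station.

B, C, E, D, A, F

Computing each straight-line distance from (-4.4, 10.5):
B (-17.7, 36.3): 29.0 mi
C (24.4, -9.4): 35.0 mi
E (-6.3, -35.0): 45.5 mi
D (30.8, 42.2): 47.4 mi
A (25.2, -36.9): 55.9 mi
F (52.9, -23.0): 66.4 mi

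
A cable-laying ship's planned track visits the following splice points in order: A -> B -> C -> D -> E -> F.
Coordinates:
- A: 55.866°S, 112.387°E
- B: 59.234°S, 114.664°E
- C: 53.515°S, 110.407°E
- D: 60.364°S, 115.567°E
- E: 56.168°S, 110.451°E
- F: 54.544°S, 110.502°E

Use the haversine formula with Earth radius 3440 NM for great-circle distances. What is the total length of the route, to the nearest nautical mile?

Leg distances:
A→B: 215.1 NM  (cumulative 215.1 NM)
B→C: 371.2 NM  (cumulative 586.3 NM)
C→D: 444.3 NM  (cumulative 1030.5 NM)
D→E: 299.1 NM  (cumulative 1329.6 NM)
E→F: 97.5 NM  (cumulative 1427.1 NM)
Total route length ≈ 1427 NM.

1427 NM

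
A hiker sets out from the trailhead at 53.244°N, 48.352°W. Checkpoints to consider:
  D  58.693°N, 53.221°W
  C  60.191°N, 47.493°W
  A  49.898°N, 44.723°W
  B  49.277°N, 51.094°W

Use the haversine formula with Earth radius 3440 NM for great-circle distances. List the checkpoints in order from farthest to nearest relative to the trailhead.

Distance from the trailhead at 53.244°N, 48.352°W to each:
C 60.191°N, 47.493°W: 418.0 NM
D 58.693°N, 53.221°W: 365.6 NM
B 49.277°N, 51.094°W: 259.5 NM
A 49.898°N, 44.723°W: 242.2 NM

C, D, B, A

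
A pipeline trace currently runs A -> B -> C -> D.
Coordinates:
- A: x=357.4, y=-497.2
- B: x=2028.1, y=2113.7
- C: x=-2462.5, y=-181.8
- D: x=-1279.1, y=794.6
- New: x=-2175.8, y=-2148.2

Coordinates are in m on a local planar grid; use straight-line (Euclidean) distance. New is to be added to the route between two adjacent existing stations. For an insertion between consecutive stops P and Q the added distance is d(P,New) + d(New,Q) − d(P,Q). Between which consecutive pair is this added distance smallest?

between B and C

Added distance for inserting New between each consecutive pair:
A–B: 5910.4 m
B–C: 2930.3 m
C–D: 3529.4 m
Smallest added distance is 2930.3 m, inserting between B and C.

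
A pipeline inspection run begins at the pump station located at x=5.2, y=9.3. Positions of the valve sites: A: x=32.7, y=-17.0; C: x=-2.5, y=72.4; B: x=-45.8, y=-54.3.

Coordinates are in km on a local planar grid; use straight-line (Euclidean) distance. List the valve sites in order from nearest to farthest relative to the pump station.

Distances from the pump station:
A x=32.7, y=-17.0: 38.1 km
C x=-2.5, y=72.4: 63.6 km
B x=-45.8, y=-54.3: 81.5 km

A, C, B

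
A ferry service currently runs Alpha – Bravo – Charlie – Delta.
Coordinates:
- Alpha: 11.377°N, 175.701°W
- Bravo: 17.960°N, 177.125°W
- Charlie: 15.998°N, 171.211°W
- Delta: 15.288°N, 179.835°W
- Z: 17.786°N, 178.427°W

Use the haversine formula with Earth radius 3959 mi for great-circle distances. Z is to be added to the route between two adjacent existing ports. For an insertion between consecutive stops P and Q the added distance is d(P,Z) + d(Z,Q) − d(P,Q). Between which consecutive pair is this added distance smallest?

between Alpha and Bravo

Added distance for inserting Z between each consecutive pair:
Alpha–Bravo: 100.6 mi
Bravo–Charlie: 165.6 mi
Charlie–Delta: 113.1 mi
Smallest added distance is 100.6 mi, inserting between Alpha and Bravo.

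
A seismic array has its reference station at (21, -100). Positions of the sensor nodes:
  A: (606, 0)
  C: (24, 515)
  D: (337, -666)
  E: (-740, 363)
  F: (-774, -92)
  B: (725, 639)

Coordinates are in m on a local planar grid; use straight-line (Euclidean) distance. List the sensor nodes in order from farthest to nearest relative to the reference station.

Distances from the reference station:
B (725, 639): 1020.7 m
E (-740, 363): 890.8 m
F (-774, -92): 795.0 m
D (337, -666): 648.2 m
C (24, 515): 615.0 m
A (606, 0): 593.5 m

B, E, F, D, C, A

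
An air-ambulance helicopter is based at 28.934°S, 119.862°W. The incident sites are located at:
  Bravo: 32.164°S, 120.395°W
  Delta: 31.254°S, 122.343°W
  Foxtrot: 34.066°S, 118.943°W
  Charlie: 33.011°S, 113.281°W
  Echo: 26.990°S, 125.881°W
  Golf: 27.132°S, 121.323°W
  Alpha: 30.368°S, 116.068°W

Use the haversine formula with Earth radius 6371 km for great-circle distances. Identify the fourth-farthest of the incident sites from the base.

Alpha

Distances from the base (28.934°S, 119.862°W):
Charlie: 773.8 km
Echo: 629.3 km
Foxtrot: 577.3 km
Alpha: 399.8 km
Bravo: 362.8 km
Delta: 351.4 km
Golf: 246.4 km
The fourth-farthest is Alpha at 399.8 km.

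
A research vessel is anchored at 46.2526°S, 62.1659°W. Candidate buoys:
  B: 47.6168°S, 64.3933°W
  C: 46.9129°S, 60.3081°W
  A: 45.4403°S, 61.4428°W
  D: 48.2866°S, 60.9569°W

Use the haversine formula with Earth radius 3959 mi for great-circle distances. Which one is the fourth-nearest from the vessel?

Distance to each, sorted:
A: 66.0 mi
C: 99.3 mi
B: 141.2 mi
D: 151.5 mi
The fourth-nearest is D at 151.5 mi.

D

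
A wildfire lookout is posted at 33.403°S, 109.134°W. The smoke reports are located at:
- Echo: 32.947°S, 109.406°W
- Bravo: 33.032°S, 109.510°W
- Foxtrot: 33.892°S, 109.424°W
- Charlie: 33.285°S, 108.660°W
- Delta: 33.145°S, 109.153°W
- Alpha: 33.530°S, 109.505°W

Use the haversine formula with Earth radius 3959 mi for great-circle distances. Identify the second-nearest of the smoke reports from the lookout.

Alpha

Distance to each, sorted:
Delta: 17.9 mi
Alpha: 23.1 mi
Charlie: 28.5 mi
Bravo: 33.6 mi
Echo: 35.2 mi
Foxtrot: 37.7 mi
The second-nearest is Alpha at 23.1 mi.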